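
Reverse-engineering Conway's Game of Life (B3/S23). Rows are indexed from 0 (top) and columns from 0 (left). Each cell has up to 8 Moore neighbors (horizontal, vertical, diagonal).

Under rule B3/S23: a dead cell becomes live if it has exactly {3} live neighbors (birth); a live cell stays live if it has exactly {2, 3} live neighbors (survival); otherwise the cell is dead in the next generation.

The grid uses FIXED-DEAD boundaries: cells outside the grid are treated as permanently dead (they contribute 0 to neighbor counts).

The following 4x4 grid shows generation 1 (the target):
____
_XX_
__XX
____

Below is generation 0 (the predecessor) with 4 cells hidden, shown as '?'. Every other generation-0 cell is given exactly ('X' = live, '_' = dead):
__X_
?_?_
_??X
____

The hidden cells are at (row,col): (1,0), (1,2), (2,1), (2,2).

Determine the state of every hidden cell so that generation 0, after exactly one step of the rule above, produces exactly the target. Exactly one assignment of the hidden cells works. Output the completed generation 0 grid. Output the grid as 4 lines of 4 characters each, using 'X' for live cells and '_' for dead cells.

Hidden generation-0 cells (in order): (1,0), (1,2), (2,1), (2,2).
A hidden cell only influences target cells in its own 3x3 neighborhood. Try each of the 2^4 = 16 assignments, step the completed generation 0 forward once under B3/S23, and compare with the target:
  (1,0)=_ (1,2)=_ (2,1)=_ (2,2)=_ -> step gives (1,1)='_' but target has 'X' -> reject
  (1,0)=_ (1,2)=_ (2,1)=_ (2,2)=X -> step gives (1,1)='_' but target has 'X' -> reject
  (1,0)=_ (1,2)=_ (2,1)=X (2,2)=_ -> step gives (1,1)='_' but target has 'X' -> reject
  (1,0)=_ (1,2)=_ (2,1)=X (2,2)=X -> step gives (1,2)='_' but target has 'X' -> reject
  (1,0)=_ (1,2)=X (2,1)=_ (2,2)=_ -> step gives (1,1)='_' but target has 'X' -> reject
  (1,0)=_ (1,2)=X (2,1)=_ (2,2)=X -> step reproduces the target at every cell -> ACCEPT
  (1,0)=_ (1,2)=X (2,1)=X (2,2)=_ -> step gives (1,3)='X' but target has '_' -> reject
  (1,0)=_ (1,2)=X (2,1)=X (2,2)=X -> step gives (1,1)='_' but target has 'X' -> reject
  (1,0)=X (1,2)=_ (2,1)=_ (2,2)=_ -> step gives (1,1)='_' but target has 'X' -> reject
  (1,0)=X (1,2)=_ (2,1)=_ (2,2)=X -> step gives (1,3)='X' but target has '_' -> reject
  (1,0)=X (1,2)=_ (2,1)=X (2,2)=_ -> step gives (2,2)='_' but target has 'X' -> reject
  (1,0)=X (1,2)=_ (2,1)=X (2,2)=X -> step gives (1,1)='_' but target has 'X' -> reject
  (1,0)=X (1,2)=X (2,1)=_ (2,2)=_ -> step gives (0,1)='X' but target has '_' -> reject
  (1,0)=X (1,2)=X (2,1)=_ (2,2)=X -> step gives (0,1)='X' but target has '_' -> reject
  (1,0)=X (1,2)=X (2,1)=X (2,2)=_ -> step gives (0,1)='X' but target has '_' -> reject
  (1,0)=X (1,2)=X (2,1)=X (2,2)=X -> step gives (0,1)='X' but target has '_' -> reject
Unique solution: (1,0)=dead, (1,2)=live, (2,1)=dead, (2,2)=live.
Check: live-neighbor counts of every cell in the completed generation 0:
0212
0334
0222
0122
Applying B3/S23 to generation 0 with these counts gives:
____
_XX_
__XX
____
which matches the target exactly.

Answer: __X_
__X_
__XX
____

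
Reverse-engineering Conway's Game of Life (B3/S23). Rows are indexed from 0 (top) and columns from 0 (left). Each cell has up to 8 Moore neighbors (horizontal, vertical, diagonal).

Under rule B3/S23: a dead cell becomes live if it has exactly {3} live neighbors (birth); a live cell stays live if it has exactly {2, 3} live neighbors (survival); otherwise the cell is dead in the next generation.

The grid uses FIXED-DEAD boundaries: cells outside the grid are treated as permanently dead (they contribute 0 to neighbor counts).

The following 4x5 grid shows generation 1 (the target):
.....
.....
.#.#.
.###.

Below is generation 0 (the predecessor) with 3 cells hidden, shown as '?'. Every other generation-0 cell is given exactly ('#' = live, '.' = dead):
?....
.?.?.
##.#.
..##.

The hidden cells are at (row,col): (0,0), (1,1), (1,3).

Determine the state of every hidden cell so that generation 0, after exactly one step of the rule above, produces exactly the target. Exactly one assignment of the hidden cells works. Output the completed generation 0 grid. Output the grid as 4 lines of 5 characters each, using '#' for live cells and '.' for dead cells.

Hidden generation-0 cells (in order): (0,0), (1,1), (1,3).
A hidden cell only influences target cells in its own 3x3 neighborhood. Try each of the 2^3 = 8 assignments, step the completed generation 0 forward once under B3/S23, and compare with the target:
  (0,0)=. (1,1)=. (1,3)=. -> step reproduces the target at every cell -> ACCEPT
  (0,0)=. (1,1)=. (1,3)=# -> step gives (1,2)='#' but target has '.' -> reject
  (0,0)=. (1,1)=# (1,3)=. -> step gives (1,0)='#' but target has '.' -> reject
  (0,0)=. (1,1)=# (1,3)=# -> step gives (1,0)='#' but target has '.' -> reject
  (0,0)=# (1,1)=. (1,3)=. -> step gives (1,0)='#' but target has '.' -> reject
  (0,0)=# (1,1)=. (1,3)=# -> step gives (1,0)='#' but target has '.' -> reject
  (0,0)=# (1,1)=# (1,3)=. -> step gives (1,1)='#' but target has '.' -> reject
  (0,0)=# (1,1)=# (1,3)=# -> step gives (1,1)='#' but target has '.' -> reject
Unique solution: (0,0)=dead, (1,1)=dead, (1,3)=dead.
Check: live-neighbor counts of every cell in the completed generation 0:
00000
22211
12422
23322
Applying B3/S23 to generation 0 with these counts gives:
.....
.....
.#.#.
.###.
which matches the target exactly.

Answer: .....
.....
##.#.
..##.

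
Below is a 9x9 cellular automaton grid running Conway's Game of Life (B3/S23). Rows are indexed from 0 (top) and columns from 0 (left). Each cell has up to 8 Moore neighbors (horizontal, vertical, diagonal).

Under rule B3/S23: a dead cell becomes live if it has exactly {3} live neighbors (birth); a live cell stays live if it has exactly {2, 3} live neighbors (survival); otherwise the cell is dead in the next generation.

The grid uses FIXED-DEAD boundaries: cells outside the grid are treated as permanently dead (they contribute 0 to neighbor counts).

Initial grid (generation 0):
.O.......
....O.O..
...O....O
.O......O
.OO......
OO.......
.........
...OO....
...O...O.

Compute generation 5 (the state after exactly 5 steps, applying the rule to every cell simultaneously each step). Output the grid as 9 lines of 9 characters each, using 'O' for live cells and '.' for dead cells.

Simulating step by step:
Generation 0 (given above): 15 live cells
Generation 1: 10 live cells
.........
.........
.......O.
.O.......
..O......
OOO......
.........
...OO....
...OO....
Generation 2: 11 live cells
.........
.........
.........
.........
O.O......
.OO......
.OOO.....
...OO....
...OO....
Generation 3: 6 live cells
.........
.........
.........
.........
..O......
O........
.O..O....
.........
...OO....
Generation 4: 3 live cells
.........
.........
.........
.........
.........
.O.......
.........
...OO....
.........
Generation 5: 0 live cells
(generation 5 grid is the final answer)

Answer: .........
.........
.........
.........
.........
.........
.........
.........
.........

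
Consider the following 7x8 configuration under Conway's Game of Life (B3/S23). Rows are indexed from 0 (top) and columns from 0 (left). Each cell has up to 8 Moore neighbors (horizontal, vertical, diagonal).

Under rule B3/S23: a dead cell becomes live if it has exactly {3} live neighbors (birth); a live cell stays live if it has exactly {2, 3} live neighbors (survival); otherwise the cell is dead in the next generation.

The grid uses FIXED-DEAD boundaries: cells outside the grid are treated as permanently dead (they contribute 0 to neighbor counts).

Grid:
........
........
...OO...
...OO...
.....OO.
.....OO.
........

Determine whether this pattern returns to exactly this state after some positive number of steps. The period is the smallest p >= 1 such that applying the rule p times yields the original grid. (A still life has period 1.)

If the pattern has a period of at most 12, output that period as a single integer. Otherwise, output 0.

Answer: 2

Derivation:
Simulating and comparing each generation to the original:
Gen 0 (original, given above): 8 live cells
Gen 1: 6 live cells, differs from original
Gen 2: 8 live cells, MATCHES original -> period = 2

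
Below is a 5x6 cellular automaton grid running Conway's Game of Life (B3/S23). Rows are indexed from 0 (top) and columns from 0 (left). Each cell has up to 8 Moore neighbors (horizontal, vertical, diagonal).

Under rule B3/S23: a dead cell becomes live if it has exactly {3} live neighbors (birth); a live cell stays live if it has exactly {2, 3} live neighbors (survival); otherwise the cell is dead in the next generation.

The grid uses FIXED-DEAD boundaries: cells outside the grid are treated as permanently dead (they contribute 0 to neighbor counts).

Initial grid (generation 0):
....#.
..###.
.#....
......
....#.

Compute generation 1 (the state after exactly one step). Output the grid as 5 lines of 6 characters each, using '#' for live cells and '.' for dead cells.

Simulating step by step:
Generation 0 (given above): 6 live cells
Generation 1: 6 live cells
(generation 1 grid is the final answer)

Answer: ....#.
..###.
..##..
......
......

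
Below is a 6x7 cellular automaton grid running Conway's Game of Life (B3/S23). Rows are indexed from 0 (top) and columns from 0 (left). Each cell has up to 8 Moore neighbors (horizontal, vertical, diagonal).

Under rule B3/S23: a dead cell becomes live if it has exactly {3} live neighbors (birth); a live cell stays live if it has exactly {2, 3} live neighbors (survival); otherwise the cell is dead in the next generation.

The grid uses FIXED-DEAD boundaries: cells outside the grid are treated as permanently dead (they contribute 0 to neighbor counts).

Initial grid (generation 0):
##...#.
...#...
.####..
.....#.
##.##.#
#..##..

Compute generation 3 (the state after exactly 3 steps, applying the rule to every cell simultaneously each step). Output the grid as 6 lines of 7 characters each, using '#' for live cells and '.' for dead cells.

Answer: ...#...
.#..#..
.#..#..
.####..
.......
.......

Derivation:
Simulating step by step:
Generation 0 (given above): 17 live cells
Generation 1: 17 live cells
.......
#..#...
..###..
#....#.
####...
######.
Generation 2: 11 live cells
.......
..###..
.####..
#......
.....#.
#...#..
Generation 3: 9 live cells
(generation 3 grid is the final answer)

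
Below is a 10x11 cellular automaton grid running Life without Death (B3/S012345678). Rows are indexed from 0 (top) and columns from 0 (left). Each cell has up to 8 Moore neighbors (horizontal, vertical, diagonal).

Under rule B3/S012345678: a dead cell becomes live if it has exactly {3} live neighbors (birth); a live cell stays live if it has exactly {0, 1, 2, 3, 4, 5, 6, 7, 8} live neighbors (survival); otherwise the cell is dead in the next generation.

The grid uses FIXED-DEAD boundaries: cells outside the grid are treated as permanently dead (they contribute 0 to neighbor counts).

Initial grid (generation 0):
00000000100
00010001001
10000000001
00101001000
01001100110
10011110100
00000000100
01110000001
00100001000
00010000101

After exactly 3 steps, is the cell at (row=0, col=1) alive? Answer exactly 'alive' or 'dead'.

Answer: dead

Derivation:
Simulating step by step:
Generation 0 (given above): 30 live cells
Generation 1: 44 live cells
00000000100
00010001011
10010000001
01111101110
01101100110
10011110100
01000101110
01110000001
01100001010
00010000101
Generation 2: 61 live cells
00000000110
00010001111
11010011001
11111111111
11101100110
10011110100
11000101110
11110011001
01100001111
00110000111
Generation 3: 70 live cells
00000001111
00110011111
11010011001
11111111111
11101100111
10011110100
11000101110
11110011001
11100011111
01110001111

Cell (0,1) at generation 3: 0 -> dead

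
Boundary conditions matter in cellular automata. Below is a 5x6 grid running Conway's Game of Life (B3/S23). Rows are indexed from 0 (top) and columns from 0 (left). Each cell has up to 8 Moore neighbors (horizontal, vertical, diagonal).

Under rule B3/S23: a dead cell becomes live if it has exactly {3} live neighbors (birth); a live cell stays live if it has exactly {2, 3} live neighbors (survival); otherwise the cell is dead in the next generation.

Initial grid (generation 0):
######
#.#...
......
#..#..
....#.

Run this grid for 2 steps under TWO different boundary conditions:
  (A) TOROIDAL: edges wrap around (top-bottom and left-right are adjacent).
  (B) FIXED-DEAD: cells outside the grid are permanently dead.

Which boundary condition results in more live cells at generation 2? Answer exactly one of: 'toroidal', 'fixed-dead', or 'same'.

Answer: fixed-dead

Derivation:
Under TOROIDAL boundary, generation 2:
......
#.#...
.#....
......
......
Population = 3

Under FIXED-DEAD boundary, generation 2:
..#.#.
#.#.#.
.#....
......
......
Population = 6

Comparison: toroidal=3, fixed-dead=6 -> fixed-dead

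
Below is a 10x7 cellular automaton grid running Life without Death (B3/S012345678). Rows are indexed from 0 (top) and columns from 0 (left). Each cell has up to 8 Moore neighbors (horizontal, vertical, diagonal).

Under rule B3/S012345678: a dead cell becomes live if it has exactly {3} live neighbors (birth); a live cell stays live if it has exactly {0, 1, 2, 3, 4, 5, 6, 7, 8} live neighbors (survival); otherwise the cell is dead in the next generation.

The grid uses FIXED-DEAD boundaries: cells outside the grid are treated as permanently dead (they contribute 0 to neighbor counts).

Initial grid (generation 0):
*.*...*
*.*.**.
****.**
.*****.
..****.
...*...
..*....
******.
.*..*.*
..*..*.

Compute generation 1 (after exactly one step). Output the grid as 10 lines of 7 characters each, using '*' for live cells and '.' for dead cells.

Answer: *.**.**
*.*.**.
****.**
******.
.*****.
...*...
..*....
******.
**..*.*
..*..*.

Derivation:
Simulating step by step:
Generation 0 (given above): 35 live cells
Generation 1: 40 live cells
(generation 1 grid is the final answer)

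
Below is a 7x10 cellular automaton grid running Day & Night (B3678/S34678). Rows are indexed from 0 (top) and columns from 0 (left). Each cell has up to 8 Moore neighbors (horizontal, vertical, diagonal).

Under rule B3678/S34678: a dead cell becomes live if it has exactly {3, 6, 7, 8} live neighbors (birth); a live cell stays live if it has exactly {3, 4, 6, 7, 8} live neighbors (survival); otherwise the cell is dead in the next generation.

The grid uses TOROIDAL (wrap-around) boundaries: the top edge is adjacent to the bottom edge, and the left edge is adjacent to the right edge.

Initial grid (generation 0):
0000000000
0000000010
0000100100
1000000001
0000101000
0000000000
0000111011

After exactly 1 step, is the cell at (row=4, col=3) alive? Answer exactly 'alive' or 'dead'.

Answer: dead

Derivation:
Simulating step by step:
Generation 0 (given above): 12 live cells
Generation 1: 10 live cells
0000010111
0000000000
0000000011
0000010000
0000000000
0000101100
0000000000

Cell (4,3) at generation 1: 0 -> dead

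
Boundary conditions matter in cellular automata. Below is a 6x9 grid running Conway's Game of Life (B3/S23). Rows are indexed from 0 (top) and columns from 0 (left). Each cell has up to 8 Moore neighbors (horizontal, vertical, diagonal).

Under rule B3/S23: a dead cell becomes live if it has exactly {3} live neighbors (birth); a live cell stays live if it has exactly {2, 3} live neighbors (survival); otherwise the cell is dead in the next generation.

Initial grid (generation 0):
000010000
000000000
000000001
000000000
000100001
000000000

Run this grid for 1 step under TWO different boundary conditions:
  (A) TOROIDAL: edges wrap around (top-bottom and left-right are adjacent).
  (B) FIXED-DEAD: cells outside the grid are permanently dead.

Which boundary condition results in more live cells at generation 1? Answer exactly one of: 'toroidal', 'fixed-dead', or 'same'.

Under TOROIDAL boundary, generation 1:
000000000
000000000
000000000
000000000
000000000
000000000
Population = 0

Under FIXED-DEAD boundary, generation 1:
000000000
000000000
000000000
000000000
000000000
000000000
Population = 0

Comparison: toroidal=0, fixed-dead=0 -> same

Answer: same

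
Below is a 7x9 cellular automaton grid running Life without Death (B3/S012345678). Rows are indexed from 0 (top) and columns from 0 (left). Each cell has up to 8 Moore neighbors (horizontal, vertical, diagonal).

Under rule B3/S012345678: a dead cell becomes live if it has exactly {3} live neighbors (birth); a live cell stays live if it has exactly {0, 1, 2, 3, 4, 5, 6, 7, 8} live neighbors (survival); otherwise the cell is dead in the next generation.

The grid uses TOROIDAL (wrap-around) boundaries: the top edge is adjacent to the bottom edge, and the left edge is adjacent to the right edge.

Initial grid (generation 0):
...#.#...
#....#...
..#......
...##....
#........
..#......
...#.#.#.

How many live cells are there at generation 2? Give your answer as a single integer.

Simulating step by step:
Generation 0 (given above): 12 live cells
Generation 1: 18 live cells
...#.#...
#...##...
..###....
...##....
#..#.....
..#......
..##.###.
Generation 2: 25 live cells
..##.#...
#.#.##...
..###....
...##....
#.###....
.##.#.#..
..##.###.
Population at generation 2: 25

Answer: 25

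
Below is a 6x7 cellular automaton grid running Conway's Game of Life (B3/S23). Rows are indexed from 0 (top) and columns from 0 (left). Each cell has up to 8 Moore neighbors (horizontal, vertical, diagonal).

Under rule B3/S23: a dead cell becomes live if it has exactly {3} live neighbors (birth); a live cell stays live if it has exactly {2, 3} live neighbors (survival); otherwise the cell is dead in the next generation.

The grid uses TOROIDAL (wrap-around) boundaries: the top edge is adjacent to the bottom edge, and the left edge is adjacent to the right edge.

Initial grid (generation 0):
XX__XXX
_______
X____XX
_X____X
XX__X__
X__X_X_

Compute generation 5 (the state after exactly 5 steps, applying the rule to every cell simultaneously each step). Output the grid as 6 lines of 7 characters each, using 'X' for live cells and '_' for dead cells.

Answer: _X___XX
_____X_
_X___XX
_X___X_
__X__X_
_X___XX

Derivation:
Simulating step by step:
Generation 0 (given above): 16 live cells
Generation 1: 16 live cells
XX__XX_
_X__X__
X____XX
_X_____
_XX_XX_
__XX___
Generation 2: 17 live cells
XX__XX_
_X__X__
XX___XX
_XX_X__
_X__X__
X_____X
Generation 3: 19 live cells
_X__XX_
__X_X__
___XXXX
__XXX_X
_XXX_X_
____X_X
Generation 4: 13 live cells
____X__
__X___X
______X
XX____X
XX____X
XX____X
Generation 5: 14 live cells
(generation 5 grid is the final answer)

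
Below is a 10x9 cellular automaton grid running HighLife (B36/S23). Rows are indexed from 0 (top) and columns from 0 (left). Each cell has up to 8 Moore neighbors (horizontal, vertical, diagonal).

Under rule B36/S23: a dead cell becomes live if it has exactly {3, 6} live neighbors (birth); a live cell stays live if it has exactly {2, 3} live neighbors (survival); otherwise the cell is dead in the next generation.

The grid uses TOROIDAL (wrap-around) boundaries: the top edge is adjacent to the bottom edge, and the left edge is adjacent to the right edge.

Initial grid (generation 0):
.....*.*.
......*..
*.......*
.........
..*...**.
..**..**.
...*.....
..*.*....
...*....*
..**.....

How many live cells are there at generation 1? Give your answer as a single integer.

Answer: 21

Derivation:
Simulating step by step:
Generation 0 (given above): 19 live cells
Generation 1: 21 live cells
......*..
......***
.........
.......**
..**..**.
..**..**.
....*....
..*.*....
....*....
..***....
Population at generation 1: 21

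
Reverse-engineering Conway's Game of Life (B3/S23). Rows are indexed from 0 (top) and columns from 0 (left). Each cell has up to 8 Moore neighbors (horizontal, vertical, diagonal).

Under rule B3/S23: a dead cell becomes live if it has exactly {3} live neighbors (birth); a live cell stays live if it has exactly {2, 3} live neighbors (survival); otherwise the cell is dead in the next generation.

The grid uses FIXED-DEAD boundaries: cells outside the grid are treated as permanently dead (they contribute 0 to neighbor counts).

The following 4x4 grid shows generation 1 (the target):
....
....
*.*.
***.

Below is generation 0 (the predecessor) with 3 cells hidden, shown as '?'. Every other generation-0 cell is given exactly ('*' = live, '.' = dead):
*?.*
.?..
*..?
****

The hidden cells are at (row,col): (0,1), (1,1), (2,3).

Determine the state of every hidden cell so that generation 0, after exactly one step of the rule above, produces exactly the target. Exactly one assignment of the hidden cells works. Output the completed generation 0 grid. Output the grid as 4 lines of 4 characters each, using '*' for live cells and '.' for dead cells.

Answer: *..*
....
*...
****

Derivation:
Hidden generation-0 cells (in order): (0,1), (1,1), (2,3).
A hidden cell only influences target cells in its own 3x3 neighborhood. Try each of the 2^3 = 8 assignments, step the completed generation 0 forward once under B3/S23, and compare with the target:
  (0,1)=. (1,1)=. (2,3)=. -> step reproduces the target at every cell -> ACCEPT
  (0,1)=. (1,1)=. (2,3)=* -> step gives (2,2)='.' but target has '*' -> reject
  (0,1)=. (1,1)=* (2,3)=. -> step gives (1,0)='*' but target has '.' -> reject
  (0,1)=. (1,1)=* (2,3)=* -> step gives (1,0)='*' but target has '.' -> reject
  (0,1)=* (1,1)=. (2,3)=. -> step gives (1,0)='*' but target has '.' -> reject
  (0,1)=* (1,1)=. (2,3)=* -> step gives (1,0)='*' but target has '.' -> reject
  (0,1)=* (1,1)=* (2,3)=. -> step gives (0,0)='*' but target has '.' -> reject
  (0,1)=* (1,1)=* (2,3)=* -> step gives (0,0)='*' but target has '.' -> reject
Unique solution: (0,1)=dead, (1,1)=dead, (2,3)=dead.
Check: live-neighbor counts of every cell in the completed generation 0:
0110
2211
2432
2321
Applying B3/S23 to generation 0 with these counts gives:
....
....
*.*.
***.
which matches the target exactly.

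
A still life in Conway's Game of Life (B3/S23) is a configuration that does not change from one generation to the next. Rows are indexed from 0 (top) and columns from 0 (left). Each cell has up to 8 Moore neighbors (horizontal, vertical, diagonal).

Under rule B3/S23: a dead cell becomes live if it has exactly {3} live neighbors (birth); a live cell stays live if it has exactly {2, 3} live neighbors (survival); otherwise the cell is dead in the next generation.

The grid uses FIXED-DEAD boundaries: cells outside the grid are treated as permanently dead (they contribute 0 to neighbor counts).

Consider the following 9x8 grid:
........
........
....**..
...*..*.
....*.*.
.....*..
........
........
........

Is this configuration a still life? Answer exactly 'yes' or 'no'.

Answer: yes

Derivation:
Compute generation 1 and compare to generation 0 (given above):
Generation 1:
........
........
....**..
...*..*.
....*.*.
.....*..
........
........
........
The grids are IDENTICAL -> still life.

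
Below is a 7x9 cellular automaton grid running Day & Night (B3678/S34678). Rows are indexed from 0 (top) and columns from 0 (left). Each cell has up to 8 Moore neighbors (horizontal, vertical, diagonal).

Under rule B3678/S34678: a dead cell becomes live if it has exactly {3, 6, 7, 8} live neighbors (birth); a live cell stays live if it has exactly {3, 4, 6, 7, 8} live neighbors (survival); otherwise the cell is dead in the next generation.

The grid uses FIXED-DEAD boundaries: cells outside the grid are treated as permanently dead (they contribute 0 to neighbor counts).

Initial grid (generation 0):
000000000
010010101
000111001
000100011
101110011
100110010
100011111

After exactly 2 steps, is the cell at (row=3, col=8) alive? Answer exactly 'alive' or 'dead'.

Simulating step by step:
Generation 0 (given above): 27 live cells
Generation 1: 26 live cells
000000000
000110010
001111101
000011111
011010111
001000000
000111110
Generation 2: 19 live cells
000000000
001110100
000011011
010101111
000000101
011000001
000000000

Cell (3,8) at generation 2: 1 -> alive

Answer: alive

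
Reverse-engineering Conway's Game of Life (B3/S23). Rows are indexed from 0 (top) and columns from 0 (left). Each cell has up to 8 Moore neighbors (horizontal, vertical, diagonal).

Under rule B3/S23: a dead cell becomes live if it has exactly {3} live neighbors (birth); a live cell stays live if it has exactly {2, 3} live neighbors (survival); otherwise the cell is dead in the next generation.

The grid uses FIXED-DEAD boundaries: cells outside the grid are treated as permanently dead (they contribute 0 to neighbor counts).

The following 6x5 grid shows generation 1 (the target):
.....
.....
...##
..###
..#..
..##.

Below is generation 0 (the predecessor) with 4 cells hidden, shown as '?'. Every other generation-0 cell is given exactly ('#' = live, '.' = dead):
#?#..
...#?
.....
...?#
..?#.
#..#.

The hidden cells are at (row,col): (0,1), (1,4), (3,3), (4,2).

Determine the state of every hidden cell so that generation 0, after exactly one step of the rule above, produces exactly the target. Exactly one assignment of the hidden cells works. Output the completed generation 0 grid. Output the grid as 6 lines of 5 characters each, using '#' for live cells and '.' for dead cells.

Answer: #.#..
...#.
.....
...##
..##.
#..#.

Derivation:
Hidden generation-0 cells (in order): (0,1), (1,4), (3,3), (4,2).
A hidden cell only influences target cells in its own 3x3 neighborhood. Try each of the 2^4 = 16 assignments, step the completed generation 0 forward once under B3/S23, and compare with the target:
  (0,1)=. (1,4)=. (3,3)=. (4,2)=. -> step gives (2,3)='.' but target has '#' -> reject
  (0,1)=. (1,4)=. (3,3)=. (4,2)=# -> step gives (2,3)='.' but target has '#' -> reject
  (0,1)=. (1,4)=. (3,3)=# (4,2)=. -> step gives (3,2)='.' but target has '#' -> reject
  (0,1)=. (1,4)=. (3,3)=# (4,2)=# -> step reproduces the target at every cell -> ACCEPT
  (0,1)=. (1,4)=# (3,3)=. (4,2)=. -> step gives (0,3)='#' but target has '.' -> reject
  (0,1)=. (1,4)=# (3,3)=. (4,2)=# -> step gives (0,3)='#' but target has '.' -> reject
  (0,1)=. (1,4)=# (3,3)=# (4,2)=. -> step gives (0,3)='#' but target has '.' -> reject
  (0,1)=. (1,4)=# (3,3)=# (4,2)=# -> step gives (0,3)='#' but target has '.' -> reject
  (0,1)=# (1,4)=. (3,3)=. (4,2)=. -> step gives (0,1)='#' but target has '.' -> reject
  (0,1)=# (1,4)=. (3,3)=. (4,2)=# -> step gives (0,1)='#' but target has '.' -> reject
  (0,1)=# (1,4)=. (3,3)=# (4,2)=. -> step gives (0,1)='#' but target has '.' -> reject
  (0,1)=# (1,4)=. (3,3)=# (4,2)=# -> step gives (0,1)='#' but target has '.' -> reject
  (0,1)=# (1,4)=# (3,3)=. (4,2)=. -> step gives (0,1)='#' but target has '.' -> reject
  (0,1)=# (1,4)=# (3,3)=. (4,2)=# -> step gives (0,1)='#' but target has '.' -> reject
  (0,1)=# (1,4)=# (3,3)=# (4,2)=. -> step gives (0,1)='#' but target has '.' -> reject
  (0,1)=# (1,4)=# (3,3)=# (4,2)=# -> step gives (0,1)='#' but target has '.' -> reject
Unique solution: (0,1)=dead, (1,4)=dead, (3,3)=live, (4,2)=live.
Check: live-neighbor counts of every cell in the completed generation 0:
02121
12211
00233
01332
12344
02322
Applying B3/S23 to generation 0 with these counts gives:
.....
.....
...##
..###
..#..
..##.
which matches the target exactly.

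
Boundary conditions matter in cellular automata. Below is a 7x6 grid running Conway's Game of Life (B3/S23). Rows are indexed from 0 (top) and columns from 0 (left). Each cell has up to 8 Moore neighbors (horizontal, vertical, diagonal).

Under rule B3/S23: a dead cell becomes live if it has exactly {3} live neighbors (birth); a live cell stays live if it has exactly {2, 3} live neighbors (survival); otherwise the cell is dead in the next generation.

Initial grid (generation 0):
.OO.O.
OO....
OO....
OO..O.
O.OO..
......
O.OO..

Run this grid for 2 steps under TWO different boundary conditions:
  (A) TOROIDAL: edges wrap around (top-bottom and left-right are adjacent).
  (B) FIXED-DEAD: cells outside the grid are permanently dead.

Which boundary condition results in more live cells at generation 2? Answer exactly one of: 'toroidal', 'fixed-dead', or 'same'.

Under TOROIDAL boundary, generation 2:
....O.
......
......
.O.OO.
..OOO.
.O..O.
......
Population = 9

Under FIXED-DEAD boundary, generation 2:
.O....
..O...
......
.O.O..
..OO..
......
......
Population = 6

Comparison: toroidal=9, fixed-dead=6 -> toroidal

Answer: toroidal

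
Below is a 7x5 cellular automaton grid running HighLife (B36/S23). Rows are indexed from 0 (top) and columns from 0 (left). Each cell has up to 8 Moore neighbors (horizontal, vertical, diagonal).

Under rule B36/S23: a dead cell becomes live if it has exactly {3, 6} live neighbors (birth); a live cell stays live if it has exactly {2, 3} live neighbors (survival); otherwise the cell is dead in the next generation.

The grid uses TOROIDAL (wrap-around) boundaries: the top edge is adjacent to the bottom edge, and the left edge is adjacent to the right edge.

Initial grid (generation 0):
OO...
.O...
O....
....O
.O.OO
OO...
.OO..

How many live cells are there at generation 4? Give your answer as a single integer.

Answer: 10

Derivation:
Simulating step by step:
Generation 0 (given above): 12 live cells
Generation 1: 12 live cells
O....
.O...
O....
...OO
.OOOO
...OO
..O..
Generation 2: 11 live cells
.O...
OO...
O...O
.O...
.....
OO..O
...OO
Generation 3: 15 live cells
.OO.O
.O..O
....O
O....
.O...
O..OO
.OOOO
Generation 4: 10 live cells
O..OO
.OO.O
....O
O....
.O...
.....
O....
Population at generation 4: 10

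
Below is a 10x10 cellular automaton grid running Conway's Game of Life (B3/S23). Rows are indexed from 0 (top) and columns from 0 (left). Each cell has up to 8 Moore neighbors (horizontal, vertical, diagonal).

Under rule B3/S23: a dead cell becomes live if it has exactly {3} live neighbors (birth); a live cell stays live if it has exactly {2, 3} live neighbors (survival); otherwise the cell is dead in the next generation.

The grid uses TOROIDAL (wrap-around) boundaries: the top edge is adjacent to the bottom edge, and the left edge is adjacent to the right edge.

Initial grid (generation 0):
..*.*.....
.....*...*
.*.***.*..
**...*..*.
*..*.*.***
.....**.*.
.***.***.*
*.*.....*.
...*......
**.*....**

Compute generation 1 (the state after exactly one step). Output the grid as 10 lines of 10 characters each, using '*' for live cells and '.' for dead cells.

Simulating step by step:
Generation 0 (given above): 38 live cells
Generation 1: 41 live cells
(generation 1 grid is the final answer)

Answer: .****...*.
..*..**...
.**..*..**
.*.*.*....
**...*....
.*.*......
******...*
*...*.****
...*....*.
**.**....*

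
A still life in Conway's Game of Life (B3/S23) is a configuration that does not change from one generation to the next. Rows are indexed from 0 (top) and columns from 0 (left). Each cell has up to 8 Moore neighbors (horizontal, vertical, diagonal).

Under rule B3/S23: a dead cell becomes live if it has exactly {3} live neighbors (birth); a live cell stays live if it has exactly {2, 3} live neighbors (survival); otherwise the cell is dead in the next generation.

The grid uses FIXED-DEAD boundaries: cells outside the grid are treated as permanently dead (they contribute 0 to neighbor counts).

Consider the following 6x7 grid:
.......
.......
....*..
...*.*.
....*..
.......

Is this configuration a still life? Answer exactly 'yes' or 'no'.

Compute generation 1 and compare to generation 0 (given above):
Generation 1:
.......
.......
....*..
...*.*.
....*..
.......
The grids are IDENTICAL -> still life.

Answer: yes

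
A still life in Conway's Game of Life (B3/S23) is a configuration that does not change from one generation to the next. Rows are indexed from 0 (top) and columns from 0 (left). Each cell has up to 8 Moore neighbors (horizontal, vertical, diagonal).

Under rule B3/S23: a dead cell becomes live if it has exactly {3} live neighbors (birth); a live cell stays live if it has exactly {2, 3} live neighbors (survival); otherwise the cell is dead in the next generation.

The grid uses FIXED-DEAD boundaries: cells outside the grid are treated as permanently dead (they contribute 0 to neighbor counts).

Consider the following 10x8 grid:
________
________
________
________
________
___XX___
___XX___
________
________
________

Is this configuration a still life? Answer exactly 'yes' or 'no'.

Compute generation 1 and compare to generation 0 (given above):
Generation 1:
________
________
________
________
________
___XX___
___XX___
________
________
________
The grids are IDENTICAL -> still life.

Answer: yes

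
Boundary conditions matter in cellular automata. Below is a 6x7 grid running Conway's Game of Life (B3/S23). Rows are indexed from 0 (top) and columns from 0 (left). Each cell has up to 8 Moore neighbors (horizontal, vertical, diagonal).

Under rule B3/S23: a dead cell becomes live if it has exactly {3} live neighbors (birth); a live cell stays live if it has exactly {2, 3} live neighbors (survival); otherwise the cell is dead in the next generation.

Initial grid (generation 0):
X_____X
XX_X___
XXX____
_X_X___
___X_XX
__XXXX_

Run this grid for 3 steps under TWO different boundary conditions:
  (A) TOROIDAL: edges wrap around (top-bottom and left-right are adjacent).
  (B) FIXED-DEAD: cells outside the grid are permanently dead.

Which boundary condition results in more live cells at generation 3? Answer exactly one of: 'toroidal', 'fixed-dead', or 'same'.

Answer: toroidal

Derivation:
Under TOROIDAL boundary, generation 3:
_X___XX
_XXX_XX
XXX_X_X
X_____X
_______
__X____
Population = 16

Under FIXED-DEAD boundary, generation 3:
_______
___X___
__X__X_
_X___X_
__X___X
_____XX
Population = 9

Comparison: toroidal=16, fixed-dead=9 -> toroidal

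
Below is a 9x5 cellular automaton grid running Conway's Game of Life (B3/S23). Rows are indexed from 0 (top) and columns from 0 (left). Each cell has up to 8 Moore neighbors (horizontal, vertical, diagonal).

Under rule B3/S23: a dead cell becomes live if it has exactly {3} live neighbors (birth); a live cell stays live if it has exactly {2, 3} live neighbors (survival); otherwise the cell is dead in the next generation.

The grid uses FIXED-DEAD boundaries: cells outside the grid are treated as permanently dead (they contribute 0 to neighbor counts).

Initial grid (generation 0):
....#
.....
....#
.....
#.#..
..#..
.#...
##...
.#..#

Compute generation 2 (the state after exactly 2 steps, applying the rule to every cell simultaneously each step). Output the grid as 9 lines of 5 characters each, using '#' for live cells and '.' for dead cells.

Answer: .....
.....
.....
.....
.....
#.#..
#..#.
.....
#.#..

Derivation:
Simulating step by step:
Generation 0 (given above): 10 live cells
Generation 1: 10 live cells
.....
.....
.....
.....
.#...
..#..
###..
###..
##...
Generation 2: 6 live cells
(generation 2 grid is the final answer)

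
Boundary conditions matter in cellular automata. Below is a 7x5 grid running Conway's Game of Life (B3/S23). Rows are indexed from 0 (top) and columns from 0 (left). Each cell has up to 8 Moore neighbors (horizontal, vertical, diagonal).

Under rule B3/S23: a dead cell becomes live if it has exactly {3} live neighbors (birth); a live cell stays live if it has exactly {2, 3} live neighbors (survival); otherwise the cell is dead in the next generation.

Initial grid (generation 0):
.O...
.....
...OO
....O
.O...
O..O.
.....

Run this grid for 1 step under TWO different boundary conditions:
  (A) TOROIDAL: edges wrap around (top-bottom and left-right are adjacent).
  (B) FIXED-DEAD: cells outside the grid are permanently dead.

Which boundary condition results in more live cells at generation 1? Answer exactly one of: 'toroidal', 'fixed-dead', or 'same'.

Under TOROIDAL boundary, generation 1:
.....
.....
...OO
O..OO
O...O
.....
.....
Population = 7

Under FIXED-DEAD boundary, generation 1:
.....
.....
...OO
...OO
.....
.....
.....
Population = 4

Comparison: toroidal=7, fixed-dead=4 -> toroidal

Answer: toroidal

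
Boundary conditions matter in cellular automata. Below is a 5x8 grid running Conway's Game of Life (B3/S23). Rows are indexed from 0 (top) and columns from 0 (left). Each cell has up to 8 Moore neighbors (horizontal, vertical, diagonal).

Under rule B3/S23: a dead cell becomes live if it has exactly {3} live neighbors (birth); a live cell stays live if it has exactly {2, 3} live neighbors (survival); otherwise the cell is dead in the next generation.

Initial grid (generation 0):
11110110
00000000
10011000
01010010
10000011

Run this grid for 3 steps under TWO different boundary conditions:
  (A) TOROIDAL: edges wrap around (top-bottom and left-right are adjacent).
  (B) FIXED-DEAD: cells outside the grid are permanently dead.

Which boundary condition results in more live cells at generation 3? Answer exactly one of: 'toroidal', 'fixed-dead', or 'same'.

Answer: toroidal

Derivation:
Under TOROIDAL boundary, generation 3:
00101100
00101100
01000011
01000000
00000011
Population = 12

Under FIXED-DEAD boundary, generation 3:
00000000
00000000
00000000
11010000
01110000
Population = 6

Comparison: toroidal=12, fixed-dead=6 -> toroidal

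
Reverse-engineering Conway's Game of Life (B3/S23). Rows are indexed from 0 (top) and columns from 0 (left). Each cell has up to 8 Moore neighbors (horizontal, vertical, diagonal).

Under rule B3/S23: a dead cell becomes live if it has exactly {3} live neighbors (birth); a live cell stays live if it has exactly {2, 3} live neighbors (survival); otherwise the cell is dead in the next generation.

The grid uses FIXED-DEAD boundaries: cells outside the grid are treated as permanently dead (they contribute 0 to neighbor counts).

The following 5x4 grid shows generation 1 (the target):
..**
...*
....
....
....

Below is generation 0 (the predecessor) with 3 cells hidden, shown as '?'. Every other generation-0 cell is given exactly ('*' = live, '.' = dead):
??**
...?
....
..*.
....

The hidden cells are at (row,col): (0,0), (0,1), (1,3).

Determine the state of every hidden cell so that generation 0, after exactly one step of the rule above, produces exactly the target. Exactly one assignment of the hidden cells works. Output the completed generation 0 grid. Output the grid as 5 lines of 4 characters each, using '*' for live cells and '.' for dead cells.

Hidden generation-0 cells (in order): (0,0), (0,1), (1,3).
A hidden cell only influences target cells in its own 3x3 neighborhood. Try each of the 2^3 = 8 assignments, step the completed generation 0 forward once under B3/S23, and compare with the target:
  (0,0)=. (0,1)=. (1,3)=. -> step gives (0,2)='.' but target has '*' -> reject
  (0,0)=. (0,1)=. (1,3)=* -> step gives (1,2)='*' but target has '.' -> reject
  (0,0)=. (0,1)=* (1,3)=. -> step gives (0,3)='.' but target has '*' -> reject
  (0,0)=. (0,1)=* (1,3)=* -> step reproduces the target at every cell -> ACCEPT
  (0,0)=* (0,1)=. (1,3)=. -> step gives (0,2)='.' but target has '*' -> reject
  (0,0)=* (0,1)=. (1,3)=* -> step gives (1,2)='*' but target has '.' -> reject
  (0,0)=* (0,1)=* (1,3)=. -> step gives (0,1)='*' but target has '.' -> reject
  (0,0)=* (0,1)=* (1,3)=* -> step gives (0,1)='*' but target has '.' -> reject
Unique solution: (0,0)=dead, (0,1)=live, (1,3)=live.
Check: live-neighbor counts of every cell in the completed generation 0:
1132
1242
0122
0101
0111
Applying B3/S23 to generation 0 with these counts gives:
..**
...*
....
....
....
which matches the target exactly.

Answer: .***
...*
....
..*.
....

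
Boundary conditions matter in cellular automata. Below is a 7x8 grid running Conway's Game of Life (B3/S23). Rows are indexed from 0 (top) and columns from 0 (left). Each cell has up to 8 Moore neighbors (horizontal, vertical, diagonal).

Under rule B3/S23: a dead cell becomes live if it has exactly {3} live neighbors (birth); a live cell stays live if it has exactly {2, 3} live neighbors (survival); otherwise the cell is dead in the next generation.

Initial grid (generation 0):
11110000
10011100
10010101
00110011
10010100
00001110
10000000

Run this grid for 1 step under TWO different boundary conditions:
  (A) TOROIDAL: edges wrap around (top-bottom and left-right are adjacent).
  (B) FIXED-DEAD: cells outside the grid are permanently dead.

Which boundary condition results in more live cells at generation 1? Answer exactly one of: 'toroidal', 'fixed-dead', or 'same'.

Answer: toroidal

Derivation:
Under TOROIDAL boundary, generation 1:
10110001
00000110
11000100
01110100
00110000
00001111
10111101
Population = 25

Under FIXED-DEAD boundary, generation 1:
11110000
10000110
01000101
01110101
00110001
00001110
00000100
Population = 22

Comparison: toroidal=25, fixed-dead=22 -> toroidal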